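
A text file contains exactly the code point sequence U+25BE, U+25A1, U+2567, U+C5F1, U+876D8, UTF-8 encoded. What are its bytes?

E2 96 BE E2 96 A1 E2 95 A7 EC 97 B1 F2 87 9B 98

U+25BE: 3-byte form → E2 96 BE.
U+25A1: 3-byte form → E2 96 A1.
U+2567: 3-byte form → E2 95 A7.
U+C5F1: 3-byte form → EC 97 B1.
U+876D8: 4-byte form → F2 87 9B 98.
Concatenated (16 bytes): E2 96 BE E2 96 A1 E2 95 A7 EC 97 B1 F2 87 9B 98.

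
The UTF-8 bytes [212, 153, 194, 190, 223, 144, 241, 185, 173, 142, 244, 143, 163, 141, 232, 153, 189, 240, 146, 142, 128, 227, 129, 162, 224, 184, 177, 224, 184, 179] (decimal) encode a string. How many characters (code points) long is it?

Byte at offset 0: 0xD4 = 11010100 → 2-byte char (#1). Advance 2.
Byte at offset 2: 0xC2 = 11000010 → 2-byte char (#2). Advance 2.
Byte at offset 4: 0xDF = 11011111 → 2-byte char (#3). Advance 2.
Byte at offset 6: 0xF1 = 11110001 → 4-byte char (#4). Advance 4.
Byte at offset 10: 0xF4 = 11110100 → 4-byte char (#5). Advance 4.
Byte at offset 14: 0xE8 = 11101000 → 3-byte char (#6). Advance 3.
Byte at offset 17: 0xF0 = 11110000 → 4-byte char (#7). Advance 4.
Byte at offset 21: 0xE3 = 11100011 → 3-byte char (#8). Advance 3.
Byte at offset 24: 0xE0 = 11100000 → 3-byte char (#9). Advance 3.
Byte at offset 27: 0xE0 = 11100000 → 3-byte char (#10). Advance 3.
Reached end at offset 30 after 10 code points.

10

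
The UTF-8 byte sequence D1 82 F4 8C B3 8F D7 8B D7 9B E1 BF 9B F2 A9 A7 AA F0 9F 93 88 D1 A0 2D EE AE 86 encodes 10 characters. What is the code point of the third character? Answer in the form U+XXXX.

Offset 0: leading byte 0xD1 = 11010001 → 2-byte char #1 = D1 82.
Offset 2: leading byte 0xF4 = 11110100 → 4-byte char #2 = F4 8C B3 8F.
Offset 6: leading byte 0xD7 = 11010111 → 2-byte char #3 = D7 8B.
Leading byte 0xD7 = 11010111 matches 110xxxxx → 2-byte sequence.
Byte 1: 0xD7 = 11010111, payload 10111 (5 bits).
Byte 2: 0x8B = 10001011 (10xxxxxx ✓), payload 001011.
Concatenate: 10111001011 = 0x5CB (11 bits → U+05CB).

U+05CB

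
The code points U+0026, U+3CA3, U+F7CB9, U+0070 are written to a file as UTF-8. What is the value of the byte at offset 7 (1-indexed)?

0xB2

1-indexed offset 7 is 0-indexed offset 6.
U+0026 → 1-byte form 26 at offsets 0–0.
U+3CA3 → 3-byte form E3 B2 A3 at offsets 1–3.
U+F7CB9 → 4-byte form F3 B7 B2 B9 at offsets 4–7.
Offset 6 falls in char 3's range; it's byte 3 of F3 B7 B2 B9 = 0xB2.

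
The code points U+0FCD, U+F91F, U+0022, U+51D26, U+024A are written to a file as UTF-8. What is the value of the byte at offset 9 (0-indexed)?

U+0FCD → 3-byte form E0 BF 8D at offsets 0–2.
U+F91F → 3-byte form EF A4 9F at offsets 3–5.
U+0022 → 1-byte form 22 at offsets 6–6.
U+51D26 → 4-byte form F1 91 B4 A6 at offsets 7–10.
Offset 9 falls in char 4's range; it's byte 3 of F1 91 B4 A6 = 0xB4.

0xB4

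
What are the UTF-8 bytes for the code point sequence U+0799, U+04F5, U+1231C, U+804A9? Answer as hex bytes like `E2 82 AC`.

DE 99 D3 B5 F0 92 8C 9C F2 80 92 A9

U+0799: 2-byte form → DE 99.
U+04F5: 2-byte form → D3 B5.
U+1231C: 4-byte form → F0 92 8C 9C.
U+804A9: 4-byte form → F2 80 92 A9.
Concatenated (12 bytes): DE 99 D3 B5 F0 92 8C 9C F2 80 92 A9.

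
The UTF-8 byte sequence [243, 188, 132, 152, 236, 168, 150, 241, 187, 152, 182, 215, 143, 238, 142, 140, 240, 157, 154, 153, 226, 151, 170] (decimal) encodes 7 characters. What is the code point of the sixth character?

U+1D699

Offset 0: leading byte 0xF3 = 11110011 → 4-byte char #1 = F3 BC 84 98.
Offset 4: leading byte 0xEC = 11101100 → 3-byte char #2 = EC A8 96.
Offset 7: leading byte 0xF1 = 11110001 → 4-byte char #3 = F1 BB 98 B6.
Offset 11: leading byte 0xD7 = 11010111 → 2-byte char #4 = D7 8F.
Offset 13: leading byte 0xEE = 11101110 → 3-byte char #5 = EE 8E 8C.
Offset 16: leading byte 0xF0 = 11110000 → 4-byte char #6 = F0 9D 9A 99.
Leading byte 0xF0 = 11110000 matches 11110xxx → 4-byte sequence.
Byte 1: 0xF0 = 11110000, payload 000 (3 bits).
Byte 2: 0x9D = 10011101 (10xxxxxx ✓), payload 011101.
Byte 3: 0x9A = 10011010 (10xxxxxx ✓), payload 011010.
Byte 4: 0x99 = 10011001 (10xxxxxx ✓), payload 011001.
Concatenate: 000011101011010011001 = 0x1D699 (21 bits → U+1D699).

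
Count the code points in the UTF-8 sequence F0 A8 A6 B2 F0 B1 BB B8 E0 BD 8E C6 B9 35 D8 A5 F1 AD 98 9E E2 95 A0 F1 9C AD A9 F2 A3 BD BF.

Byte at offset 0: 0xF0 = 11110000 → 4-byte char (#1). Advance 4.
Byte at offset 4: 0xF0 = 11110000 → 4-byte char (#2). Advance 4.
Byte at offset 8: 0xE0 = 11100000 → 3-byte char (#3). Advance 3.
Byte at offset 11: 0xC6 = 11000110 → 2-byte char (#4). Advance 2.
Byte at offset 13: 0x35 = 00110101 → 1-byte char (#5). Advance 1.
Byte at offset 14: 0xD8 = 11011000 → 2-byte char (#6). Advance 2.
Byte at offset 16: 0xF1 = 11110001 → 4-byte char (#7). Advance 4.
Byte at offset 20: 0xE2 = 11100010 → 3-byte char (#8). Advance 3.
Byte at offset 23: 0xF1 = 11110001 → 4-byte char (#9). Advance 4.
Byte at offset 27: 0xF2 = 11110010 → 4-byte char (#10). Advance 4.
Reached end at offset 31 after 10 code points.

10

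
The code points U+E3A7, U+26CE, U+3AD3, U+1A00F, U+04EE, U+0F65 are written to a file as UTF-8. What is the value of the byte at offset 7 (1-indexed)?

1-indexed offset 7 is 0-indexed offset 6.
U+E3A7 → 3-byte form EE 8E A7 at offsets 0–2.
U+26CE → 3-byte form E2 9B 8E at offsets 3–5.
U+3AD3 → 3-byte form E3 AB 93 at offsets 6–8.
Offset 6 falls in char 3's range; it's byte 1 of E3 AB 93 = 0xE3.

0xE3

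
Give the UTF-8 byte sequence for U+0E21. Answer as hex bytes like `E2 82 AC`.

U+0E21 = 0xE21 = 3617 decimal. In range U+0800–U+FFFF → 3-byte form: 1110xxxx 10xxxxxx 10xxxxxx.
Binary (16 bits): 0000111000100001.
Split 4+6+6: 0000 | 111000 | 100001.
Byte 1: 11100000 = 0xE0.
Byte 2: 10111000 = 0xB8.
Byte 3: 10100001 = 0xA1.

E0 B8 A1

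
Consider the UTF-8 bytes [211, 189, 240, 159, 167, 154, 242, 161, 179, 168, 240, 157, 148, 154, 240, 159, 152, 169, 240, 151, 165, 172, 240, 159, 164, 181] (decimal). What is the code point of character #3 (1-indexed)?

U+A1CE8

Offset 0: leading byte 0xD3 = 11010011 → 2-byte char #1 = D3 BD.
Offset 2: leading byte 0xF0 = 11110000 → 4-byte char #2 = F0 9F A7 9A.
Offset 6: leading byte 0xF2 = 11110010 → 4-byte char #3 = F2 A1 B3 A8.
Leading byte 0xF2 = 11110010 matches 11110xxx → 4-byte sequence.
Byte 1: 0xF2 = 11110010, payload 010 (3 bits).
Byte 2: 0xA1 = 10100001 (10xxxxxx ✓), payload 100001.
Byte 3: 0xB3 = 10110011 (10xxxxxx ✓), payload 110011.
Byte 4: 0xA8 = 10101000 (10xxxxxx ✓), payload 101000.
Concatenate: 010100001110011101000 = 0xA1CE8 (21 bits → U+A1CE8).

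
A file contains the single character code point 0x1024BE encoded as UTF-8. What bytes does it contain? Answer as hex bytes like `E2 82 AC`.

U+1024BE = 0x1024BE = 1057982 decimal. In range U+10000–U+10FFFF → 4-byte form: 11110xxx 10xxxxxx 10xxxxxx 10xxxxxx.
Binary (21 bits): 100000010010010111110.
Split 3+6+6+6: 100 | 000010 | 010010 | 111110.
Byte 1: 11110100 = 0xF4.
Byte 2: 10000010 = 0x82.
Byte 3: 10010010 = 0x92.
Byte 4: 10111110 = 0xBE.

F4 82 92 BE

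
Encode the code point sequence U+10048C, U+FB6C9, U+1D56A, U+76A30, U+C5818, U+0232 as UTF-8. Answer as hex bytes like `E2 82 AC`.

U+10048C: 4-byte form → F4 80 92 8C.
U+FB6C9: 4-byte form → F3 BB 9B 89.
U+1D56A: 4-byte form → F0 9D 95 AA.
U+76A30: 4-byte form → F1 B6 A8 B0.
U+C5818: 4-byte form → F3 85 A0 98.
U+0232: 2-byte form → C8 B2.
Concatenated (22 bytes): F4 80 92 8C F3 BB 9B 89 F0 9D 95 AA F1 B6 A8 B0 F3 85 A0 98 C8 B2.

F4 80 92 8C F3 BB 9B 89 F0 9D 95 AA F1 B6 A8 B0 F3 85 A0 98 C8 B2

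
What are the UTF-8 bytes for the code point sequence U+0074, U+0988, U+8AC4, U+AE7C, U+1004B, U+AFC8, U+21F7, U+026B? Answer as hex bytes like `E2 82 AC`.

U+0074: 1-byte form → 74.
U+0988: 3-byte form → E0 A6 88.
U+8AC4: 3-byte form → E8 AB 84.
U+AE7C: 3-byte form → EA B9 BC.
U+1004B: 4-byte form → F0 90 81 8B.
U+AFC8: 3-byte form → EA BF 88.
U+21F7: 3-byte form → E2 87 B7.
U+026B: 2-byte form → C9 AB.
Concatenated (22 bytes): 74 E0 A6 88 E8 AB 84 EA B9 BC F0 90 81 8B EA BF 88 E2 87 B7 C9 AB.

74 E0 A6 88 E8 AB 84 EA B9 BC F0 90 81 8B EA BF 88 E2 87 B7 C9 AB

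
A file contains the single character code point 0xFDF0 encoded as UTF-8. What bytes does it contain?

EF B7 B0

U+FDF0 = 0xFDF0 = 65008 decimal. In range U+0800–U+FFFF → 3-byte form: 1110xxxx 10xxxxxx 10xxxxxx.
Binary (16 bits): 1111110111110000.
Split 4+6+6: 1111 | 110111 | 110000.
Byte 1: 11101111 = 0xEF.
Byte 2: 10110111 = 0xB7.
Byte 3: 10110000 = 0xB0.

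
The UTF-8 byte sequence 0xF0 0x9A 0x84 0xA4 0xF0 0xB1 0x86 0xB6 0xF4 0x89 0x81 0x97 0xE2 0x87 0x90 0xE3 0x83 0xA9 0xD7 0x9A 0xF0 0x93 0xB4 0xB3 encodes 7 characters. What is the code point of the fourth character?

U+21D0

Offset 0: leading byte 0xF0 = 11110000 → 4-byte char #1 = F0 9A 84 A4.
Offset 4: leading byte 0xF0 = 11110000 → 4-byte char #2 = F0 B1 86 B6.
Offset 8: leading byte 0xF4 = 11110100 → 4-byte char #3 = F4 89 81 97.
Offset 12: leading byte 0xE2 = 11100010 → 3-byte char #4 = E2 87 90.
Leading byte 0xE2 = 11100010 matches 1110xxxx → 3-byte sequence.
Byte 1: 0xE2 = 11100010, payload 0010 (4 bits).
Byte 2: 0x87 = 10000111 (10xxxxxx ✓), payload 000111.
Byte 3: 0x90 = 10010000 (10xxxxxx ✓), payload 010000.
Concatenate: 0010000111010000 = 0x21D0 (16 bits → U+21D0).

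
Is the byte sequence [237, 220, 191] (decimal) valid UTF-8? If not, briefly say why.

Leading byte 0xED = 11101101 → 3-byte form.
Byte 2 is 0xDC = 11011100, which is not 10xxxxxx — expected a continuation byte.

invalid (non-continuation byte where continuation expected)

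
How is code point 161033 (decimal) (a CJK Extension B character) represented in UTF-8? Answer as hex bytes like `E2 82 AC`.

U+27509 = 0x27509 = 161033 decimal. In range U+10000–U+10FFFF → 4-byte form: 11110xxx 10xxxxxx 10xxxxxx 10xxxxxx.
Binary (21 bits): 000100111010100001001.
Split 3+6+6+6: 000 | 100111 | 010100 | 001001.
Byte 1: 11110000 = 0xF0.
Byte 2: 10100111 = 0xA7.
Byte 3: 10010100 = 0x94.
Byte 4: 10001001 = 0x89.

F0 A7 94 89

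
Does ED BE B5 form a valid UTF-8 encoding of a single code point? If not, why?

Structurally a 3-byte sequence; payload = 0xDFB5.
But 0xDFB5 is in U+D800–U+DFFF, the surrogate range. Surrogates are not Unicode scalar values and are forbidden in UTF-8.

invalid (encodes a surrogate (U+D800–U+DFFF))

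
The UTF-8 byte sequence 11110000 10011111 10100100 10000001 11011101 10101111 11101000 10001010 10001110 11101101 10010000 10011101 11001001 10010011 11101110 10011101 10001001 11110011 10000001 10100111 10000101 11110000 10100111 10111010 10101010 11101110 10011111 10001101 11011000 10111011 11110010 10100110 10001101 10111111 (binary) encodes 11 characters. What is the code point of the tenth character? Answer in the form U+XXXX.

U+063B

Offset 0: leading byte 0xF0 = 11110000 → 4-byte char #1 = F0 9F A4 81.
Offset 4: leading byte 0xDD = 11011101 → 2-byte char #2 = DD AF.
Offset 6: leading byte 0xE8 = 11101000 → 3-byte char #3 = E8 8A 8E.
Offset 9: leading byte 0xED = 11101101 → 3-byte char #4 = ED 90 9D.
Offset 12: leading byte 0xC9 = 11001001 → 2-byte char #5 = C9 93.
Offset 14: leading byte 0xEE = 11101110 → 3-byte char #6 = EE 9D 89.
Offset 17: leading byte 0xF3 = 11110011 → 4-byte char #7 = F3 81 A7 85.
Offset 21: leading byte 0xF0 = 11110000 → 4-byte char #8 = F0 A7 BA AA.
Offset 25: leading byte 0xEE = 11101110 → 3-byte char #9 = EE 9F 8D.
Offset 28: leading byte 0xD8 = 11011000 → 2-byte char #10 = D8 BB.
Leading byte 0xD8 = 11011000 matches 110xxxxx → 2-byte sequence.
Byte 1: 0xD8 = 11011000, payload 11000 (5 bits).
Byte 2: 0xBB = 10111011 (10xxxxxx ✓), payload 111011.
Concatenate: 11000111011 = 0x63B (11 bits → U+063B).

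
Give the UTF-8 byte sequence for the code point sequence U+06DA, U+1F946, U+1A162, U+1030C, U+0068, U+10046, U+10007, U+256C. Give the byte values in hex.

DB 9A F0 9F A5 86 F0 9A 85 A2 F0 90 8C 8C 68 F0 90 81 86 F0 90 80 87 E2 95 AC

U+06DA: 2-byte form → DB 9A.
U+1F946: 4-byte form → F0 9F A5 86.
U+1A162: 4-byte form → F0 9A 85 A2.
U+1030C: 4-byte form → F0 90 8C 8C.
U+0068: 1-byte form → 68.
U+10046: 4-byte form → F0 90 81 86.
U+10007: 4-byte form → F0 90 80 87.
U+256C: 3-byte form → E2 95 AC.
Concatenated (26 bytes): DB 9A F0 9F A5 86 F0 9A 85 A2 F0 90 8C 8C 68 F0 90 81 86 F0 90 80 87 E2 95 AC.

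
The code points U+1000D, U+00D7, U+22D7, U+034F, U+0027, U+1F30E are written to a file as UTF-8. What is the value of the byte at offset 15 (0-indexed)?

U+1000D → 4-byte form F0 90 80 8D at offsets 0–3.
U+00D7 → 2-byte form C3 97 at offsets 4–5.
U+22D7 → 3-byte form E2 8B 97 at offsets 6–8.
U+034F → 2-byte form CD 8F at offsets 9–10.
U+0027 → 1-byte form 27 at offsets 11–11.
U+1F30E → 4-byte form F0 9F 8C 8E at offsets 12–15.
Offset 15 falls in char 6's range; it's byte 4 of F0 9F 8C 8E = 0x8E.

0x8E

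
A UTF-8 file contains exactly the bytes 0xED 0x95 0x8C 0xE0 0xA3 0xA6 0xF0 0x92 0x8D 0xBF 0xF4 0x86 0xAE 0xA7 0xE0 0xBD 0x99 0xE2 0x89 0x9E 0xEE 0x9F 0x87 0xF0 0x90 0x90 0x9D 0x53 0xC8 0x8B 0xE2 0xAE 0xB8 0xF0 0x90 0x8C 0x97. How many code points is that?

Byte at offset 0: 0xED = 11101101 → 3-byte char (#1). Advance 3.
Byte at offset 3: 0xE0 = 11100000 → 3-byte char (#2). Advance 3.
Byte at offset 6: 0xF0 = 11110000 → 4-byte char (#3). Advance 4.
Byte at offset 10: 0xF4 = 11110100 → 4-byte char (#4). Advance 4.
Byte at offset 14: 0xE0 = 11100000 → 3-byte char (#5). Advance 3.
Byte at offset 17: 0xE2 = 11100010 → 3-byte char (#6). Advance 3.
Byte at offset 20: 0xEE = 11101110 → 3-byte char (#7). Advance 3.
Byte at offset 23: 0xF0 = 11110000 → 4-byte char (#8). Advance 4.
Byte at offset 27: 0x53 = 01010011 → 1-byte char (#9). Advance 1.
Byte at offset 28: 0xC8 = 11001000 → 2-byte char (#10). Advance 2.
Byte at offset 30: 0xE2 = 11100010 → 3-byte char (#11). Advance 3.
Byte at offset 33: 0xF0 = 11110000 → 4-byte char (#12). Advance 4.
Reached end at offset 37 after 12 code points.

12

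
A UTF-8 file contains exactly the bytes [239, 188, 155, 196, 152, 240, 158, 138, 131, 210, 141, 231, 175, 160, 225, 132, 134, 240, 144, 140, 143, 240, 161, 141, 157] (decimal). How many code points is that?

8

Byte at offset 0: 0xEF = 11101111 → 3-byte char (#1). Advance 3.
Byte at offset 3: 0xC4 = 11000100 → 2-byte char (#2). Advance 2.
Byte at offset 5: 0xF0 = 11110000 → 4-byte char (#3). Advance 4.
Byte at offset 9: 0xD2 = 11010010 → 2-byte char (#4). Advance 2.
Byte at offset 11: 0xE7 = 11100111 → 3-byte char (#5). Advance 3.
Byte at offset 14: 0xE1 = 11100001 → 3-byte char (#6). Advance 3.
Byte at offset 17: 0xF0 = 11110000 → 4-byte char (#7). Advance 4.
Byte at offset 21: 0xF0 = 11110000 → 4-byte char (#8). Advance 4.
Reached end at offset 25 after 8 code points.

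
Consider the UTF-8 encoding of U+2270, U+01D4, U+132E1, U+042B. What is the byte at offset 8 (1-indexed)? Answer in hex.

0x8B

1-indexed offset 8 is 0-indexed offset 7.
U+2270 → 3-byte form E2 89 B0 at offsets 0–2.
U+01D4 → 2-byte form C7 94 at offsets 3–4.
U+132E1 → 4-byte form F0 93 8B A1 at offsets 5–8.
Offset 7 falls in char 3's range; it's byte 3 of F0 93 8B A1 = 0x8B.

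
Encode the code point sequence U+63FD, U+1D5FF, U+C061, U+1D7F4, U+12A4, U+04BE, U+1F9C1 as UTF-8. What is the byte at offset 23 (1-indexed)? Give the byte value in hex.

1-indexed offset 23 is 0-indexed offset 22.
U+63FD → 3-byte form E6 8F BD at offsets 0–2.
U+1D5FF → 4-byte form F0 9D 97 BF at offsets 3–6.
U+C061 → 3-byte form EC 81 A1 at offsets 7–9.
U+1D7F4 → 4-byte form F0 9D 9F B4 at offsets 10–13.
U+12A4 → 3-byte form E1 8A A4 at offsets 14–16.
U+04BE → 2-byte form D2 BE at offsets 17–18.
U+1F9C1 → 4-byte form F0 9F A7 81 at offsets 19–22.
Offset 22 falls in char 7's range; it's byte 4 of F0 9F A7 81 = 0x81.

0x81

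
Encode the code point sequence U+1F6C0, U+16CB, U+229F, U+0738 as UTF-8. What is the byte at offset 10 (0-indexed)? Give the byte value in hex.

0xDC

U+1F6C0 → 4-byte form F0 9F 9B 80 at offsets 0–3.
U+16CB → 3-byte form E1 9B 8B at offsets 4–6.
U+229F → 3-byte form E2 8A 9F at offsets 7–9.
U+0738 → 2-byte form DC B8 at offsets 10–11.
Offset 10 falls in char 4's range; it's byte 1 of DC B8 = 0xDC.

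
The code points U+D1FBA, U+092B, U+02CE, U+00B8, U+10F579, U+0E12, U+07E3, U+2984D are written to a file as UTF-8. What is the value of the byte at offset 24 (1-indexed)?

0x8D

1-indexed offset 24 is 0-indexed offset 23.
U+D1FBA → 4-byte form F3 91 BE BA at offsets 0–3.
U+092B → 3-byte form E0 A4 AB at offsets 4–6.
U+02CE → 2-byte form CB 8E at offsets 7–8.
U+00B8 → 2-byte form C2 B8 at offsets 9–10.
U+10F579 → 4-byte form F4 8F 95 B9 at offsets 11–14.
U+0E12 → 3-byte form E0 B8 92 at offsets 15–17.
U+07E3 → 2-byte form DF A3 at offsets 18–19.
U+2984D → 4-byte form F0 A9 A1 8D at offsets 20–23.
Offset 23 falls in char 8's range; it's byte 4 of F0 A9 A1 8D = 0x8D.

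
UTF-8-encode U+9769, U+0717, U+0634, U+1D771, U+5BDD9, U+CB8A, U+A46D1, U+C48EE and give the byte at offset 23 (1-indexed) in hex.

0xF3

1-indexed offset 23 is 0-indexed offset 22.
U+9769 → 3-byte form E9 9D A9 at offsets 0–2.
U+0717 → 2-byte form DC 97 at offsets 3–4.
U+0634 → 2-byte form D8 B4 at offsets 5–6.
U+1D771 → 4-byte form F0 9D 9D B1 at offsets 7–10.
U+5BDD9 → 4-byte form F1 9B B7 99 at offsets 11–14.
U+CB8A → 3-byte form EC AE 8A at offsets 15–17.
U+A46D1 → 4-byte form F2 A4 9B 91 at offsets 18–21.
U+C48EE → 4-byte form F3 84 A3 AE at offsets 22–25.
Offset 22 falls in char 8's range; it's byte 1 of F3 84 A3 AE = 0xF3.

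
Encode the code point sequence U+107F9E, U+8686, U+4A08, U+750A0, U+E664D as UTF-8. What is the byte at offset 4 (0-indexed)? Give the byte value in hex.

0xE8

U+107F9E → 4-byte form F4 87 BE 9E at offsets 0–3.
U+8686 → 3-byte form E8 9A 86 at offsets 4–6.
Offset 4 falls in char 2's range; it's byte 1 of E8 9A 86 = 0xE8.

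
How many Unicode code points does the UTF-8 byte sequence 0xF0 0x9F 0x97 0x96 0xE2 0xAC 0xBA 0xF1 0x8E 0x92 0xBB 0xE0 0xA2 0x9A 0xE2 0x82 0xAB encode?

Byte at offset 0: 0xF0 = 11110000 → 4-byte char (#1). Advance 4.
Byte at offset 4: 0xE2 = 11100010 → 3-byte char (#2). Advance 3.
Byte at offset 7: 0xF1 = 11110001 → 4-byte char (#3). Advance 4.
Byte at offset 11: 0xE0 = 11100000 → 3-byte char (#4). Advance 3.
Byte at offset 14: 0xE2 = 11100010 → 3-byte char (#5). Advance 3.
Reached end at offset 17 after 5 code points.

5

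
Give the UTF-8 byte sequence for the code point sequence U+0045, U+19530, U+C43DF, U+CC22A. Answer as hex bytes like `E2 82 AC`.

45 F0 99 94 B0 F3 84 8F 9F F3 8C 88 AA

U+0045: 1-byte form → 45.
U+19530: 4-byte form → F0 99 94 B0.
U+C43DF: 4-byte form → F3 84 8F 9F.
U+CC22A: 4-byte form → F3 8C 88 AA.
Concatenated (13 bytes): 45 F0 99 94 B0 F3 84 8F 9F F3 8C 88 AA.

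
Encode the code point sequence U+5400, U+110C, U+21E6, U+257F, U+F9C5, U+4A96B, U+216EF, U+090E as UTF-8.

U+5400: 3-byte form → E5 90 80.
U+110C: 3-byte form → E1 84 8C.
U+21E6: 3-byte form → E2 87 A6.
U+257F: 3-byte form → E2 95 BF.
U+F9C5: 3-byte form → EF A7 85.
U+4A96B: 4-byte form → F1 8A A5 AB.
U+216EF: 4-byte form → F0 A1 9B AF.
U+090E: 3-byte form → E0 A4 8E.
Concatenated (26 bytes): E5 90 80 E1 84 8C E2 87 A6 E2 95 BF EF A7 85 F1 8A A5 AB F0 A1 9B AF E0 A4 8E.

E5 90 80 E1 84 8C E2 87 A6 E2 95 BF EF A7 85 F1 8A A5 AB F0 A1 9B AF E0 A4 8E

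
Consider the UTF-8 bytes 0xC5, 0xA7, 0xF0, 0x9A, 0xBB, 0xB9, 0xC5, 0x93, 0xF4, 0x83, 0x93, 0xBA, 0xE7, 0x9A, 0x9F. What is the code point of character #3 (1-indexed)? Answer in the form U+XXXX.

Offset 0: leading byte 0xC5 = 11000101 → 2-byte char #1 = C5 A7.
Offset 2: leading byte 0xF0 = 11110000 → 4-byte char #2 = F0 9A BB B9.
Offset 6: leading byte 0xC5 = 11000101 → 2-byte char #3 = C5 93.
Leading byte 0xC5 = 11000101 matches 110xxxxx → 2-byte sequence.
Byte 1: 0xC5 = 11000101, payload 00101 (5 bits).
Byte 2: 0x93 = 10010011 (10xxxxxx ✓), payload 010011.
Concatenate: 00101010011 = 0x153 (11 bits → U+0153).

U+0153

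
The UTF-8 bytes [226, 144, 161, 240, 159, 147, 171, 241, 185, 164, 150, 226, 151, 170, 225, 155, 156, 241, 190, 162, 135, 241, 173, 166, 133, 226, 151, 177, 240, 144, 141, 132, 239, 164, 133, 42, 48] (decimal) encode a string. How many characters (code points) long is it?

12

Byte at offset 0: 0xE2 = 11100010 → 3-byte char (#1). Advance 3.
Byte at offset 3: 0xF0 = 11110000 → 4-byte char (#2). Advance 4.
Byte at offset 7: 0xF1 = 11110001 → 4-byte char (#3). Advance 4.
Byte at offset 11: 0xE2 = 11100010 → 3-byte char (#4). Advance 3.
Byte at offset 14: 0xE1 = 11100001 → 3-byte char (#5). Advance 3.
Byte at offset 17: 0xF1 = 11110001 → 4-byte char (#6). Advance 4.
Byte at offset 21: 0xF1 = 11110001 → 4-byte char (#7). Advance 4.
Byte at offset 25: 0xE2 = 11100010 → 3-byte char (#8). Advance 3.
Byte at offset 28: 0xF0 = 11110000 → 4-byte char (#9). Advance 4.
Byte at offset 32: 0xEF = 11101111 → 3-byte char (#10). Advance 3.
Byte at offset 35: 0x2A = 00101010 → 1-byte char (#11). Advance 1.
Byte at offset 36: 0x30 = 00110000 → 1-byte char (#12). Advance 1.
Reached end at offset 37 after 12 code points.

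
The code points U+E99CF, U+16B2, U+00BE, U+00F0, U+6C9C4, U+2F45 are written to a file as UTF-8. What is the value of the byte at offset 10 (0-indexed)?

U+E99CF → 4-byte form F3 A9 A7 8F at offsets 0–3.
U+16B2 → 3-byte form E1 9A B2 at offsets 4–6.
U+00BE → 2-byte form C2 BE at offsets 7–8.
U+00F0 → 2-byte form C3 B0 at offsets 9–10.
Offset 10 falls in char 4's range; it's byte 2 of C3 B0 = 0xB0.

0xB0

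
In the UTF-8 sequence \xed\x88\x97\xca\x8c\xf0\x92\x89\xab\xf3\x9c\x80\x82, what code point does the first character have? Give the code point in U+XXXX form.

U+D217

Offset 0: leading byte 0xED = 11101101 → 3-byte char #1 = ED 88 97.
Leading byte 0xED = 11101101 matches 1110xxxx → 3-byte sequence.
Byte 1: 0xED = 11101101, payload 1101 (4 bits).
Byte 2: 0x88 = 10001000 (10xxxxxx ✓), payload 001000.
Byte 3: 0x97 = 10010111 (10xxxxxx ✓), payload 010111.
Concatenate: 1101001000010111 = 0xD217 (16 bits → U+D217).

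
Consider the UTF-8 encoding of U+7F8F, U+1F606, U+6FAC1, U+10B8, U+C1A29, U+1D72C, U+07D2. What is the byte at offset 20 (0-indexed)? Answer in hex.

0x9C

U+7F8F → 3-byte form E7 BE 8F at offsets 0–2.
U+1F606 → 4-byte form F0 9F 98 86 at offsets 3–6.
U+6FAC1 → 4-byte form F1 AF AB 81 at offsets 7–10.
U+10B8 → 3-byte form E1 82 B8 at offsets 11–13.
U+C1A29 → 4-byte form F3 81 A8 A9 at offsets 14–17.
U+1D72C → 4-byte form F0 9D 9C AC at offsets 18–21.
Offset 20 falls in char 6's range; it's byte 3 of F0 9D 9C AC = 0x9C.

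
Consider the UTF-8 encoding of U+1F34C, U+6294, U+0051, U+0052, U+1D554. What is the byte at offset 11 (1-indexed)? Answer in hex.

0x9D

1-indexed offset 11 is 0-indexed offset 10.
U+1F34C → 4-byte form F0 9F 8D 8C at offsets 0–3.
U+6294 → 3-byte form E6 8A 94 at offsets 4–6.
U+0051 → 1-byte form 51 at offsets 7–7.
U+0052 → 1-byte form 52 at offsets 8–8.
U+1D554 → 4-byte form F0 9D 95 94 at offsets 9–12.
Offset 10 falls in char 5's range; it's byte 2 of F0 9D 95 94 = 0x9D.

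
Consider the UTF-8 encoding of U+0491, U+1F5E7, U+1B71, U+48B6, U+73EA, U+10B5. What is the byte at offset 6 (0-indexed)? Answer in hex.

0xE1

U+0491 → 2-byte form D2 91 at offsets 0–1.
U+1F5E7 → 4-byte form F0 9F 97 A7 at offsets 2–5.
U+1B71 → 3-byte form E1 AD B1 at offsets 6–8.
Offset 6 falls in char 3's range; it's byte 1 of E1 AD B1 = 0xE1.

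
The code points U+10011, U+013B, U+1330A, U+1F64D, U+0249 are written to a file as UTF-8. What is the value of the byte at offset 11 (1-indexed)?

1-indexed offset 11 is 0-indexed offset 10.
U+10011 → 4-byte form F0 90 80 91 at offsets 0–3.
U+013B → 2-byte form C4 BB at offsets 4–5.
U+1330A → 4-byte form F0 93 8C 8A at offsets 6–9.
U+1F64D → 4-byte form F0 9F 99 8D at offsets 10–13.
Offset 10 falls in char 4's range; it's byte 1 of F0 9F 99 8D = 0xF0.

0xF0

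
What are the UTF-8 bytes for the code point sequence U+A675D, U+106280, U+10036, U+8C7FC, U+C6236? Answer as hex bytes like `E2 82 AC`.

U+A675D: 4-byte form → F2 A6 9D 9D.
U+106280: 4-byte form → F4 86 8A 80.
U+10036: 4-byte form → F0 90 80 B6.
U+8C7FC: 4-byte form → F2 8C 9F BC.
U+C6236: 4-byte form → F3 86 88 B6.
Concatenated (20 bytes): F2 A6 9D 9D F4 86 8A 80 F0 90 80 B6 F2 8C 9F BC F3 86 88 B6.

F2 A6 9D 9D F4 86 8A 80 F0 90 80 B6 F2 8C 9F BC F3 86 88 B6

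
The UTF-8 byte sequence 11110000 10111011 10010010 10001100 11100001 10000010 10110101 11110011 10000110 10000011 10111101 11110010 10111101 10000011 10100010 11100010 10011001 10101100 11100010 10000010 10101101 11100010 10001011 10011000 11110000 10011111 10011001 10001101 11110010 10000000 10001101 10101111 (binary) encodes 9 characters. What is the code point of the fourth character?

Offset 0: leading byte 0xF0 = 11110000 → 4-byte char #1 = F0 BB 92 8C.
Offset 4: leading byte 0xE1 = 11100001 → 3-byte char #2 = E1 82 B5.
Offset 7: leading byte 0xF3 = 11110011 → 4-byte char #3 = F3 86 83 BD.
Offset 11: leading byte 0xF2 = 11110010 → 4-byte char #4 = F2 BD 83 A2.
Leading byte 0xF2 = 11110010 matches 11110xxx → 4-byte sequence.
Byte 1: 0xF2 = 11110010, payload 010 (3 bits).
Byte 2: 0xBD = 10111101 (10xxxxxx ✓), payload 111101.
Byte 3: 0x83 = 10000011 (10xxxxxx ✓), payload 000011.
Byte 4: 0xA2 = 10100010 (10xxxxxx ✓), payload 100010.
Concatenate: 010111101000011100010 = 0xBD0E2 (21 bits → U+BD0E2).

U+BD0E2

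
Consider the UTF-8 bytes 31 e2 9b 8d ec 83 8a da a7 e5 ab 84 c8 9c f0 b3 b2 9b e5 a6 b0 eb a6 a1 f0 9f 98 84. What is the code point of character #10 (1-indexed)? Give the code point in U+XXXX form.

Offset 0: leading byte 0x31 = 00110001 → 1-byte char #1 = 31.
Offset 1: leading byte 0xE2 = 11100010 → 3-byte char #2 = E2 9B 8D.
Offset 4: leading byte 0xEC = 11101100 → 3-byte char #3 = EC 83 8A.
Offset 7: leading byte 0xDA = 11011010 → 2-byte char #4 = DA A7.
Offset 9: leading byte 0xE5 = 11100101 → 3-byte char #5 = E5 AB 84.
Offset 12: leading byte 0xC8 = 11001000 → 2-byte char #6 = C8 9C.
Offset 14: leading byte 0xF0 = 11110000 → 4-byte char #7 = F0 B3 B2 9B.
Offset 18: leading byte 0xE5 = 11100101 → 3-byte char #8 = E5 A6 B0.
Offset 21: leading byte 0xEB = 11101011 → 3-byte char #9 = EB A6 A1.
Offset 24: leading byte 0xF0 = 11110000 → 4-byte char #10 = F0 9F 98 84.
Leading byte 0xF0 = 11110000 matches 11110xxx → 4-byte sequence.
Byte 1: 0xF0 = 11110000, payload 000 (3 bits).
Byte 2: 0x9F = 10011111 (10xxxxxx ✓), payload 011111.
Byte 3: 0x98 = 10011000 (10xxxxxx ✓), payload 011000.
Byte 4: 0x84 = 10000100 (10xxxxxx ✓), payload 000100.
Concatenate: 000011111011000000100 = 0x1F604 (21 bits → U+1F604).

U+1F604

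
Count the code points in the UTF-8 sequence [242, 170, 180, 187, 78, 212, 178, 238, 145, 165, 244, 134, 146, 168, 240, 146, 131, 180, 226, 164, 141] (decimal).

7

Byte at offset 0: 0xF2 = 11110010 → 4-byte char (#1). Advance 4.
Byte at offset 4: 0x4E = 01001110 → 1-byte char (#2). Advance 1.
Byte at offset 5: 0xD4 = 11010100 → 2-byte char (#3). Advance 2.
Byte at offset 7: 0xEE = 11101110 → 3-byte char (#4). Advance 3.
Byte at offset 10: 0xF4 = 11110100 → 4-byte char (#5). Advance 4.
Byte at offset 14: 0xF0 = 11110000 → 4-byte char (#6). Advance 4.
Byte at offset 18: 0xE2 = 11100010 → 3-byte char (#7). Advance 3.
Reached end at offset 21 after 7 code points.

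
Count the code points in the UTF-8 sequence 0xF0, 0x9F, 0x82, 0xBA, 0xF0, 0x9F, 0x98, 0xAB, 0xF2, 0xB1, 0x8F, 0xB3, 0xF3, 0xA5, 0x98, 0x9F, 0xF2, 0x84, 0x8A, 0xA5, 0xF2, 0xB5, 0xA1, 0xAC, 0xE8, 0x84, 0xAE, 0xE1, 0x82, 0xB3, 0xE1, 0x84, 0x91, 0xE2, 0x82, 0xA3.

Byte at offset 0: 0xF0 = 11110000 → 4-byte char (#1). Advance 4.
Byte at offset 4: 0xF0 = 11110000 → 4-byte char (#2). Advance 4.
Byte at offset 8: 0xF2 = 11110010 → 4-byte char (#3). Advance 4.
Byte at offset 12: 0xF3 = 11110011 → 4-byte char (#4). Advance 4.
Byte at offset 16: 0xF2 = 11110010 → 4-byte char (#5). Advance 4.
Byte at offset 20: 0xF2 = 11110010 → 4-byte char (#6). Advance 4.
Byte at offset 24: 0xE8 = 11101000 → 3-byte char (#7). Advance 3.
Byte at offset 27: 0xE1 = 11100001 → 3-byte char (#8). Advance 3.
Byte at offset 30: 0xE1 = 11100001 → 3-byte char (#9). Advance 3.
Byte at offset 33: 0xE2 = 11100010 → 3-byte char (#10). Advance 3.
Reached end at offset 36 after 10 code points.

10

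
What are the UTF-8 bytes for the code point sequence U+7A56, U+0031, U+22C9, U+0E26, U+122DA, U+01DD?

U+7A56: 3-byte form → E7 A9 96.
U+0031: 1-byte form → 31.
U+22C9: 3-byte form → E2 8B 89.
U+0E26: 3-byte form → E0 B8 A6.
U+122DA: 4-byte form → F0 92 8B 9A.
U+01DD: 2-byte form → C7 9D.
Concatenated (16 bytes): E7 A9 96 31 E2 8B 89 E0 B8 A6 F0 92 8B 9A C7 9D.

E7 A9 96 31 E2 8B 89 E0 B8 A6 F0 92 8B 9A C7 9D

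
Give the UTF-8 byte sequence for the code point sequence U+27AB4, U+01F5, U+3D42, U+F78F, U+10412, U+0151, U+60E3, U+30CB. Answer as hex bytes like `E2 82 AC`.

U+27AB4: 4-byte form → F0 A7 AA B4.
U+01F5: 2-byte form → C7 B5.
U+3D42: 3-byte form → E3 B5 82.
U+F78F: 3-byte form → EF 9E 8F.
U+10412: 4-byte form → F0 90 90 92.
U+0151: 2-byte form → C5 91.
U+60E3: 3-byte form → E6 83 A3.
U+30CB: 3-byte form → E3 83 8B.
Concatenated (24 bytes): F0 A7 AA B4 C7 B5 E3 B5 82 EF 9E 8F F0 90 90 92 C5 91 E6 83 A3 E3 83 8B.

F0 A7 AA B4 C7 B5 E3 B5 82 EF 9E 8F F0 90 90 92 C5 91 E6 83 A3 E3 83 8B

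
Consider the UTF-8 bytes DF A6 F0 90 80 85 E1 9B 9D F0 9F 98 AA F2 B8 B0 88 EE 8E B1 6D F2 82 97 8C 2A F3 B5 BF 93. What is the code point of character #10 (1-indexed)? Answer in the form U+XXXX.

U+F5FD3

Offset 0: leading byte 0xDF = 11011111 → 2-byte char #1 = DF A6.
Offset 2: leading byte 0xF0 = 11110000 → 4-byte char #2 = F0 90 80 85.
Offset 6: leading byte 0xE1 = 11100001 → 3-byte char #3 = E1 9B 9D.
Offset 9: leading byte 0xF0 = 11110000 → 4-byte char #4 = F0 9F 98 AA.
Offset 13: leading byte 0xF2 = 11110010 → 4-byte char #5 = F2 B8 B0 88.
Offset 17: leading byte 0xEE = 11101110 → 3-byte char #6 = EE 8E B1.
Offset 20: leading byte 0x6D = 01101101 → 1-byte char #7 = 6D.
Offset 21: leading byte 0xF2 = 11110010 → 4-byte char #8 = F2 82 97 8C.
Offset 25: leading byte 0x2A = 00101010 → 1-byte char #9 = 2A.
Offset 26: leading byte 0xF3 = 11110011 → 4-byte char #10 = F3 B5 BF 93.
Leading byte 0xF3 = 11110011 matches 11110xxx → 4-byte sequence.
Byte 1: 0xF3 = 11110011, payload 011 (3 bits).
Byte 2: 0xB5 = 10110101 (10xxxxxx ✓), payload 110101.
Byte 3: 0xBF = 10111111 (10xxxxxx ✓), payload 111111.
Byte 4: 0x93 = 10010011 (10xxxxxx ✓), payload 010011.
Concatenate: 011110101111111010011 = 0xF5FD3 (21 bits → U+F5FD3).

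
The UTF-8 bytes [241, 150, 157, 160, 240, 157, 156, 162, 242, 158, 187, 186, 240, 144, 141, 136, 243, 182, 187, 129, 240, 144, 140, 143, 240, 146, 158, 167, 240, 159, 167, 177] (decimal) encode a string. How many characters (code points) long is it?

Byte at offset 0: 0xF1 = 11110001 → 4-byte char (#1). Advance 4.
Byte at offset 4: 0xF0 = 11110000 → 4-byte char (#2). Advance 4.
Byte at offset 8: 0xF2 = 11110010 → 4-byte char (#3). Advance 4.
Byte at offset 12: 0xF0 = 11110000 → 4-byte char (#4). Advance 4.
Byte at offset 16: 0xF3 = 11110011 → 4-byte char (#5). Advance 4.
Byte at offset 20: 0xF0 = 11110000 → 4-byte char (#6). Advance 4.
Byte at offset 24: 0xF0 = 11110000 → 4-byte char (#7). Advance 4.
Byte at offset 28: 0xF0 = 11110000 → 4-byte char (#8). Advance 4.
Reached end at offset 32 after 8 code points.

8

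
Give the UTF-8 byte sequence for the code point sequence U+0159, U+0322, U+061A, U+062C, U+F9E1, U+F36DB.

C5 99 CC A2 D8 9A D8 AC EF A7 A1 F3 B3 9B 9B

U+0159: 2-byte form → C5 99.
U+0322: 2-byte form → CC A2.
U+061A: 2-byte form → D8 9A.
U+062C: 2-byte form → D8 AC.
U+F9E1: 3-byte form → EF A7 A1.
U+F36DB: 4-byte form → F3 B3 9B 9B.
Concatenated (15 bytes): C5 99 CC A2 D8 9A D8 AC EF A7 A1 F3 B3 9B 9B.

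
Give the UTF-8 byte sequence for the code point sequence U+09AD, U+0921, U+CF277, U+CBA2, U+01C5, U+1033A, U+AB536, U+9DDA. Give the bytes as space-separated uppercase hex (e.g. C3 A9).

U+09AD: 3-byte form → E0 A6 AD.
U+0921: 3-byte form → E0 A4 A1.
U+CF277: 4-byte form → F3 8F 89 B7.
U+CBA2: 3-byte form → EC AE A2.
U+01C5: 2-byte form → C7 85.
U+1033A: 4-byte form → F0 90 8C BA.
U+AB536: 4-byte form → F2 AB 94 B6.
U+9DDA: 3-byte form → E9 B7 9A.
Concatenated (26 bytes): E0 A6 AD E0 A4 A1 F3 8F 89 B7 EC AE A2 C7 85 F0 90 8C BA F2 AB 94 B6 E9 B7 9A.

E0 A6 AD E0 A4 A1 F3 8F 89 B7 EC AE A2 C7 85 F0 90 8C BA F2 AB 94 B6 E9 B7 9A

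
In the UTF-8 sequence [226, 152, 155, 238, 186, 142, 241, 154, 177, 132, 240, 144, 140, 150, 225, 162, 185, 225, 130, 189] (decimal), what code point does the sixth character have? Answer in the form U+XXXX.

U+10BD

Offset 0: leading byte 0xE2 = 11100010 → 3-byte char #1 = E2 98 9B.
Offset 3: leading byte 0xEE = 11101110 → 3-byte char #2 = EE BA 8E.
Offset 6: leading byte 0xF1 = 11110001 → 4-byte char #3 = F1 9A B1 84.
Offset 10: leading byte 0xF0 = 11110000 → 4-byte char #4 = F0 90 8C 96.
Offset 14: leading byte 0xE1 = 11100001 → 3-byte char #5 = E1 A2 B9.
Offset 17: leading byte 0xE1 = 11100001 → 3-byte char #6 = E1 82 BD.
Leading byte 0xE1 = 11100001 matches 1110xxxx → 3-byte sequence.
Byte 1: 0xE1 = 11100001, payload 0001 (4 bits).
Byte 2: 0x82 = 10000010 (10xxxxxx ✓), payload 000010.
Byte 3: 0xBD = 10111101 (10xxxxxx ✓), payload 111101.
Concatenate: 0001000010111101 = 0x10BD (16 bits → U+10BD).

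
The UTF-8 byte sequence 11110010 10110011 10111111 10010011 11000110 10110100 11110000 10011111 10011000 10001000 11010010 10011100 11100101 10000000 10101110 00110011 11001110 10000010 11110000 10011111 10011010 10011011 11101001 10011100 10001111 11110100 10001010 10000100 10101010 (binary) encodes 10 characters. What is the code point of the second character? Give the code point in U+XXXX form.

Offset 0: leading byte 0xF2 = 11110010 → 4-byte char #1 = F2 B3 BF 93.
Offset 4: leading byte 0xC6 = 11000110 → 2-byte char #2 = C6 B4.
Leading byte 0xC6 = 11000110 matches 110xxxxx → 2-byte sequence.
Byte 1: 0xC6 = 11000110, payload 00110 (5 bits).
Byte 2: 0xB4 = 10110100 (10xxxxxx ✓), payload 110100.
Concatenate: 00110110100 = 0x1B4 (11 bits → U+01B4).

U+01B4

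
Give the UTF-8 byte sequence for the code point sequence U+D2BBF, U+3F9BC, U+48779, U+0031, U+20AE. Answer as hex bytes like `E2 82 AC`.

F3 92 AE BF F0 BF A6 BC F1 88 9D B9 31 E2 82 AE

U+D2BBF: 4-byte form → F3 92 AE BF.
U+3F9BC: 4-byte form → F0 BF A6 BC.
U+48779: 4-byte form → F1 88 9D B9.
U+0031: 1-byte form → 31.
U+20AE: 3-byte form → E2 82 AE.
Concatenated (16 bytes): F3 92 AE BF F0 BF A6 BC F1 88 9D B9 31 E2 82 AE.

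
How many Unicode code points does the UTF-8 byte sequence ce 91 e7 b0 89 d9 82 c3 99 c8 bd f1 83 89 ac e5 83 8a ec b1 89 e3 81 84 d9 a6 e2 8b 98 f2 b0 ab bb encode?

Byte at offset 0: 0xCE = 11001110 → 2-byte char (#1). Advance 2.
Byte at offset 2: 0xE7 = 11100111 → 3-byte char (#2). Advance 3.
Byte at offset 5: 0xD9 = 11011001 → 2-byte char (#3). Advance 2.
Byte at offset 7: 0xC3 = 11000011 → 2-byte char (#4). Advance 2.
Byte at offset 9: 0xC8 = 11001000 → 2-byte char (#5). Advance 2.
Byte at offset 11: 0xF1 = 11110001 → 4-byte char (#6). Advance 4.
Byte at offset 15: 0xE5 = 11100101 → 3-byte char (#7). Advance 3.
Byte at offset 18: 0xEC = 11101100 → 3-byte char (#8). Advance 3.
Byte at offset 21: 0xE3 = 11100011 → 3-byte char (#9). Advance 3.
Byte at offset 24: 0xD9 = 11011001 → 2-byte char (#10). Advance 2.
Byte at offset 26: 0xE2 = 11100010 → 3-byte char (#11). Advance 3.
Byte at offset 29: 0xF2 = 11110010 → 4-byte char (#12). Advance 4.
Reached end at offset 33 after 12 code points.

12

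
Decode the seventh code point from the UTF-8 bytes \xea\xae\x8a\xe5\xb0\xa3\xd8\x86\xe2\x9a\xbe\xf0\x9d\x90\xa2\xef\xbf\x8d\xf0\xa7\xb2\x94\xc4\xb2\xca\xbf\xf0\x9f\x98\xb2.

Offset 0: leading byte 0xEA = 11101010 → 3-byte char #1 = EA AE 8A.
Offset 3: leading byte 0xE5 = 11100101 → 3-byte char #2 = E5 B0 A3.
Offset 6: leading byte 0xD8 = 11011000 → 2-byte char #3 = D8 86.
Offset 8: leading byte 0xE2 = 11100010 → 3-byte char #4 = E2 9A BE.
Offset 11: leading byte 0xF0 = 11110000 → 4-byte char #5 = F0 9D 90 A2.
Offset 15: leading byte 0xEF = 11101111 → 3-byte char #6 = EF BF 8D.
Offset 18: leading byte 0xF0 = 11110000 → 4-byte char #7 = F0 A7 B2 94.
Leading byte 0xF0 = 11110000 matches 11110xxx → 4-byte sequence.
Byte 1: 0xF0 = 11110000, payload 000 (3 bits).
Byte 2: 0xA7 = 10100111 (10xxxxxx ✓), payload 100111.
Byte 3: 0xB2 = 10110010 (10xxxxxx ✓), payload 110010.
Byte 4: 0x94 = 10010100 (10xxxxxx ✓), payload 010100.
Concatenate: 000100111110010010100 = 0x27C94 (21 bits → U+27C94).

U+27C94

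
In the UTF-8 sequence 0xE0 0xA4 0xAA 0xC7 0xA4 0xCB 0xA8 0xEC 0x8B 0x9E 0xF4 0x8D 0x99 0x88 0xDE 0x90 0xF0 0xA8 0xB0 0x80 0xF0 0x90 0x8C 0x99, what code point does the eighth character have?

U+10319

Offset 0: leading byte 0xE0 = 11100000 → 3-byte char #1 = E0 A4 AA.
Offset 3: leading byte 0xC7 = 11000111 → 2-byte char #2 = C7 A4.
Offset 5: leading byte 0xCB = 11001011 → 2-byte char #3 = CB A8.
Offset 7: leading byte 0xEC = 11101100 → 3-byte char #4 = EC 8B 9E.
Offset 10: leading byte 0xF4 = 11110100 → 4-byte char #5 = F4 8D 99 88.
Offset 14: leading byte 0xDE = 11011110 → 2-byte char #6 = DE 90.
Offset 16: leading byte 0xF0 = 11110000 → 4-byte char #7 = F0 A8 B0 80.
Offset 20: leading byte 0xF0 = 11110000 → 4-byte char #8 = F0 90 8C 99.
Leading byte 0xF0 = 11110000 matches 11110xxx → 4-byte sequence.
Byte 1: 0xF0 = 11110000, payload 000 (3 bits).
Byte 2: 0x90 = 10010000 (10xxxxxx ✓), payload 010000.
Byte 3: 0x8C = 10001100 (10xxxxxx ✓), payload 001100.
Byte 4: 0x99 = 10011001 (10xxxxxx ✓), payload 011001.
Concatenate: 000010000001100011001 = 0x10319 (21 bits → U+10319).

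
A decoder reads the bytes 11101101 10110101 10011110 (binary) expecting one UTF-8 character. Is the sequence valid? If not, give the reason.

Structurally a 3-byte sequence; payload = 0xDD5E.
But 0xDD5E is in U+D800–U+DFFF, the surrogate range. Surrogates are not Unicode scalar values and are forbidden in UTF-8.

invalid (encodes a surrogate (U+D800–U+DFFF))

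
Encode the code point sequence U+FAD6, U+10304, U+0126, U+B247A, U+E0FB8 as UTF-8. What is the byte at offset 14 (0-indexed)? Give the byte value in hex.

U+FAD6 → 3-byte form EF AB 96 at offsets 0–2.
U+10304 → 4-byte form F0 90 8C 84 at offsets 3–6.
U+0126 → 2-byte form C4 A6 at offsets 7–8.
U+B247A → 4-byte form F2 B2 91 BA at offsets 9–12.
U+E0FB8 → 4-byte form F3 A0 BE B8 at offsets 13–16.
Offset 14 falls in char 5's range; it's byte 2 of F3 A0 BE B8 = 0xA0.

0xA0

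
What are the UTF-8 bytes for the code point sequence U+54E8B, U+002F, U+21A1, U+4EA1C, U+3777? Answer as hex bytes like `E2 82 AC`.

U+54E8B: 4-byte form → F1 94 BA 8B.
U+002F: 1-byte form → 2F.
U+21A1: 3-byte form → E2 86 A1.
U+4EA1C: 4-byte form → F1 8E A8 9C.
U+3777: 3-byte form → E3 9D B7.
Concatenated (15 bytes): F1 94 BA 8B 2F E2 86 A1 F1 8E A8 9C E3 9D B7.

F1 94 BA 8B 2F E2 86 A1 F1 8E A8 9C E3 9D B7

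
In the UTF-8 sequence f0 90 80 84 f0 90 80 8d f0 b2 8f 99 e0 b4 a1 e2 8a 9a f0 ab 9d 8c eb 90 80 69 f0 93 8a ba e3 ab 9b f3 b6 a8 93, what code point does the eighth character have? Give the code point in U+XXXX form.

U+0069

Offset 0: leading byte 0xF0 = 11110000 → 4-byte char #1 = F0 90 80 84.
Offset 4: leading byte 0xF0 = 11110000 → 4-byte char #2 = F0 90 80 8D.
Offset 8: leading byte 0xF0 = 11110000 → 4-byte char #3 = F0 B2 8F 99.
Offset 12: leading byte 0xE0 = 11100000 → 3-byte char #4 = E0 B4 A1.
Offset 15: leading byte 0xE2 = 11100010 → 3-byte char #5 = E2 8A 9A.
Offset 18: leading byte 0xF0 = 11110000 → 4-byte char #6 = F0 AB 9D 8C.
Offset 22: leading byte 0xEB = 11101011 → 3-byte char #7 = EB 90 80.
Offset 25: leading byte 0x69 = 01101001 → 1-byte char #8 = 69.
Leading byte 0x69 = 01101001 matches 0xxxxxxx → 1-byte sequence.
Byte 1: 0x69 = 01101001, payload 1101001 (7 bits).
Concatenate: 1101001 = 0x69 (7 bits → U+0069).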